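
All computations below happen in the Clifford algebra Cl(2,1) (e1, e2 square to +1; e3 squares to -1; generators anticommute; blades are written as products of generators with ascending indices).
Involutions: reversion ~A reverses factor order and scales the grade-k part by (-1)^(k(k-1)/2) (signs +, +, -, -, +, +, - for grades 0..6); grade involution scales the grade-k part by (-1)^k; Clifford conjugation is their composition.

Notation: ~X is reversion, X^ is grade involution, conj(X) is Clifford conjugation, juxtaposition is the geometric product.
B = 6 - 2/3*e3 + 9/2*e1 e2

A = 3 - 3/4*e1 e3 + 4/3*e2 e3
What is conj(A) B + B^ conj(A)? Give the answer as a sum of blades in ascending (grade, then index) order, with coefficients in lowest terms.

first term: 18 + 1/2*e1 - 8/9*e2 - 2*e3 + 27/2*e1 e2 + 21/2*e1 e3 - 37/8*e2 e3
second term: 18 + 1/2*e1 - 8/9*e2 + 2*e3 + 27/2*e1 e2 - 3/2*e1 e3 - 91/8*e2 e3
Answer: 36 + e1 - 16/9*e2 + 27*e1 e2 + 9*e1 e3 - 16*e2 e3


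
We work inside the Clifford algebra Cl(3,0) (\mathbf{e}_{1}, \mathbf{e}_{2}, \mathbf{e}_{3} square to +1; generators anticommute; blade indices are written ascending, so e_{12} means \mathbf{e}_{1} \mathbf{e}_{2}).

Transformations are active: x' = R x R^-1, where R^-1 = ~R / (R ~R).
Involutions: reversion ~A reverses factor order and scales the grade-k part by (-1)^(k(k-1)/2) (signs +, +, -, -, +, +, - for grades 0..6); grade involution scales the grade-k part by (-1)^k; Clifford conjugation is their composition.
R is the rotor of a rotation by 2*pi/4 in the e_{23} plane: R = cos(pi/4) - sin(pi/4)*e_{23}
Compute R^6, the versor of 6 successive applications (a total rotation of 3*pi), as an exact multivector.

The rotor phase is half the rotation angle and phases add under composition, so 6 steps in the e_{23} plane accumulate phase 6*(pi/4) = \frac{3 \pi}{2}: R^6 = cos(\frac{3 \pi}{2}) - sin(\frac{3 \pi}{2})*e_{23}.
cos(\frac{3 \pi}{2}) = 0 and sin(\frac{3 \pi}{2}) = -1, so R^6 = e_{23}. The net rotation is 1*pi (after discarding 1 full turn, each of which contributes a factor -1 to the rotor); the rotor keeps the half-angle phase exactly.
Answer: e_{23}


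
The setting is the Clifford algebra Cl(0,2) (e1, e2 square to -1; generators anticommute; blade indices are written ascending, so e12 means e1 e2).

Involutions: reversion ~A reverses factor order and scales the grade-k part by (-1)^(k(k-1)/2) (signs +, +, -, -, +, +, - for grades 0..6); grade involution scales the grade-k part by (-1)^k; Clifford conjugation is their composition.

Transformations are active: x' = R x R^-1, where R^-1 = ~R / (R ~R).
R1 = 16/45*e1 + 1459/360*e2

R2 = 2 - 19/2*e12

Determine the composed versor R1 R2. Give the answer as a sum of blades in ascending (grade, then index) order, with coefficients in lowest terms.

Distribute over the terms of R1 (each basis-blade product reordered to ascending indices, repeated generators contracted through their squares):
(16/45*e1) R2 = 32/45*e1 + 152/45*e2
(1459/360*e2) R2 = -27721/720*e1 + 1459/180*e2
Summing the partial products and collecting blades:
Answer: -27209/720*e1 + 689/60*e2


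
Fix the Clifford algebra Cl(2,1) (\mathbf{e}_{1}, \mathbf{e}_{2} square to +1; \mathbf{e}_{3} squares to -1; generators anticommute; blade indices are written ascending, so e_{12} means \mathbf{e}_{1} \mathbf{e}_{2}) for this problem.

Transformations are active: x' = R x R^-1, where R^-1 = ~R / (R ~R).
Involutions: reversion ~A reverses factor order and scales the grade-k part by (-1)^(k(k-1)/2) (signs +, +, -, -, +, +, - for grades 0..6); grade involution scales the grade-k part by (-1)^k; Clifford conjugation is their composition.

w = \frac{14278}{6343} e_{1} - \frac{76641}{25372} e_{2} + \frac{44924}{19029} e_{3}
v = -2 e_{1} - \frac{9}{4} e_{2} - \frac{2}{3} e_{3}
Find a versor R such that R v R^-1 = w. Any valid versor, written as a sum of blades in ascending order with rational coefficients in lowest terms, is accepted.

Take R = v + w = \frac{1592}{6343} e_{1} - \frac{33432}{6343} e_{2} + \frac{10746}{6343} e_{3}. Because q(v) = q(w) = \frac{1241}{144}, conjugation by R sends v exactly to w.
Answer: \frac{1592}{6343} e_{1} - \frac{33432}{6343} e_{2} + \frac{10746}{6343} e_{3}


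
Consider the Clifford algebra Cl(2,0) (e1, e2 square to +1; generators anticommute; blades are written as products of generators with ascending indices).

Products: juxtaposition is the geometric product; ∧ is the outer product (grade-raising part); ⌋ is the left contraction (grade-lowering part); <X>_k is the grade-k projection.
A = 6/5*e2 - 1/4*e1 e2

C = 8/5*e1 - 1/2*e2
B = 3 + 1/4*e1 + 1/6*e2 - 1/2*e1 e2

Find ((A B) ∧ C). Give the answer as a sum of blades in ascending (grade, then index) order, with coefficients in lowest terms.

step 1: 3/40 + 67/120*e1 + 293/80*e2 - 21/20*e1 e2
step 2: 3/25*e1 - 3/80*e2 - 7367/1200*e1 e2
Answer: 3/25*e1 - 3/80*e2 - 7367/1200*e1 e2


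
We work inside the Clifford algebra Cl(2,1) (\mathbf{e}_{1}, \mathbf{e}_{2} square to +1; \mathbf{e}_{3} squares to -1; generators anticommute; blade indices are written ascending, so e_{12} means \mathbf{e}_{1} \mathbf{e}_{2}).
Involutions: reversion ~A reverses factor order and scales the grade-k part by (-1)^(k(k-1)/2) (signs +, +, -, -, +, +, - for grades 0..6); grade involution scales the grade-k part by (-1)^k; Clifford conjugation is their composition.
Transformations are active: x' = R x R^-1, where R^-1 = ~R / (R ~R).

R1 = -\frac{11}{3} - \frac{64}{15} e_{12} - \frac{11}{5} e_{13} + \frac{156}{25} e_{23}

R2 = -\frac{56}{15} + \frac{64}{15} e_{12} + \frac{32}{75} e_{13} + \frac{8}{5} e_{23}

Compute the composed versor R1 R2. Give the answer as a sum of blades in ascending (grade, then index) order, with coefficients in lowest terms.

Distribute over the terms of R1 (each basis-blade product reordered to ascending indices, repeated generators contracted through their squares):
(-\frac{11}{3}) R2 = \frac{616}{45} - \frac{704}{45} e_{12} - \frac{352}{225} e_{13} - \frac{88}{15} e_{23}
(-\frac{64}{15} e_{12}) R2 = \frac{4096}{225} + \frac{3584}{225} e_{12} - \frac{512}{75} e_{13} + \frac{2048}{1125} e_{23}
(-\frac{11}{5} e_{13}) R2 = -\frac{352}{375} - \frac{88}{25} e_{12} + \frac{616}{75} e_{13} - \frac{704}{75} e_{23}
(\frac{156}{25} e_{23}) R2 = \frac{1248}{125} - \frac{1664}{625} e_{12} - \frac{3328}{125} e_{13} - \frac{2912}{125} e_{23}
Summing the partial products and collecting blades:
Answer: \frac{15352}{375} - \frac{33176}{5625} e_{12} - \frac{30152}{1125} e_{13} - \frac{8264}{225} e_{23}


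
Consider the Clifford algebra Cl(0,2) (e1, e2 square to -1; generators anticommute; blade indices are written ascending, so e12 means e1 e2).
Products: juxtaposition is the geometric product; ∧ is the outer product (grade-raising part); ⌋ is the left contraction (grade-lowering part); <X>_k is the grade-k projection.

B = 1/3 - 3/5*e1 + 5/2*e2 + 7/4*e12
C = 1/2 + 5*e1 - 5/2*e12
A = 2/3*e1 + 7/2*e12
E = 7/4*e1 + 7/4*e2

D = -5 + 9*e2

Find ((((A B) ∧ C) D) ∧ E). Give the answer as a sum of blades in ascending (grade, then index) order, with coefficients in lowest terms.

step 1: -229/40 - 307/36*e1 - 49/15*e2 + 17/6*e12
step 2: -229/80 - 296/9*e1 - 49/30*e2 + 513/16*e12
step 3: 2321/80 - 17873/144*e1 - 4223/240*e2 - 7301/16*e12
step 4: 16247/320*e1 + 16247/320*e2 - 67109/360*e12
Answer: 16247/320*e1 + 16247/320*e2 - 67109/360*e12


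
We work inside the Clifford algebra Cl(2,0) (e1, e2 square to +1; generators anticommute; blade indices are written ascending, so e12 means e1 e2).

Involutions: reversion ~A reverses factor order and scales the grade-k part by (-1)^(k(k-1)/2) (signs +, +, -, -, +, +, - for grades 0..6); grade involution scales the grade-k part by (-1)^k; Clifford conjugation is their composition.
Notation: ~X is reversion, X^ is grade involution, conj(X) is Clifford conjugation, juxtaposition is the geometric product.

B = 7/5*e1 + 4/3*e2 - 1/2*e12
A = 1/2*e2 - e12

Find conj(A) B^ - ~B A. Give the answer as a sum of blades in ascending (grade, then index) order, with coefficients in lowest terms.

first term: 7/6 - 19/12*e1 + 7/5*e2 - 7/10*e12
second term: 7/6 + 19/12*e1 - 7/5*e2 + 7/10*e12
Answer: -19/6*e1 + 14/5*e2 - 7/5*e12


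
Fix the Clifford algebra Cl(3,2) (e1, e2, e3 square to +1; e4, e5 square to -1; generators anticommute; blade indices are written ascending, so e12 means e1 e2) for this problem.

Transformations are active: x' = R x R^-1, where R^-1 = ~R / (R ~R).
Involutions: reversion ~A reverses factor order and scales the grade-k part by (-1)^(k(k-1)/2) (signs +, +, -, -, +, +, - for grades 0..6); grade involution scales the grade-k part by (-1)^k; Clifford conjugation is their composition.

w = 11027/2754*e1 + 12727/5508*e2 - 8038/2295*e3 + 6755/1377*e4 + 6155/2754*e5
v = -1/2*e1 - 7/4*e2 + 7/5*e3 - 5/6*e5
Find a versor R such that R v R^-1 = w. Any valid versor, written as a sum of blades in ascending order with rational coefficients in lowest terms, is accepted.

A norm check does it: q(v) = q(w) = 16481/3600, hence R = v + w = 4825/1377*e1 + 772/1377*e2 - 965/459*e3 + 6755/1377*e4 + 1930/1377*e5 realises the map — parallel part kept, (v - w)/2 negated, v carried to w.
Answer: 4825/1377*e1 + 772/1377*e2 - 965/459*e3 + 6755/1377*e4 + 1930/1377*e5


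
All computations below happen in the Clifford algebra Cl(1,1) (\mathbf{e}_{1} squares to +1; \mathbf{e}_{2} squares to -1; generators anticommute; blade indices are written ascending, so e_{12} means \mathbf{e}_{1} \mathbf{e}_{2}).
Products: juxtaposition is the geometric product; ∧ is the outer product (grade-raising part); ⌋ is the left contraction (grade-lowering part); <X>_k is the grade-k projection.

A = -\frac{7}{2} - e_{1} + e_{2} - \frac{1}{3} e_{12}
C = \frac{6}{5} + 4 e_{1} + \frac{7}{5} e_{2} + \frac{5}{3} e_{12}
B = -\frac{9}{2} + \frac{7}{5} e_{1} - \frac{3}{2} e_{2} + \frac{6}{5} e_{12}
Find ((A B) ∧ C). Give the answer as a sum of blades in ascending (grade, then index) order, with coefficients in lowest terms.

step 1: \frac{309}{20} + \frac{3}{10} e_{1} + \frac{1}{60} e_{2} - \frac{13}{5} e_{12}
step 2: \frac{927}{50} + \frac{1554}{25} e_{1} + \frac{433}{20} e_{2} + \frac{1379}{60} e_{12}
Answer: \frac{927}{50} + \frac{1554}{25} e_{1} + \frac{433}{20} e_{2} + \frac{1379}{60} e_{12}


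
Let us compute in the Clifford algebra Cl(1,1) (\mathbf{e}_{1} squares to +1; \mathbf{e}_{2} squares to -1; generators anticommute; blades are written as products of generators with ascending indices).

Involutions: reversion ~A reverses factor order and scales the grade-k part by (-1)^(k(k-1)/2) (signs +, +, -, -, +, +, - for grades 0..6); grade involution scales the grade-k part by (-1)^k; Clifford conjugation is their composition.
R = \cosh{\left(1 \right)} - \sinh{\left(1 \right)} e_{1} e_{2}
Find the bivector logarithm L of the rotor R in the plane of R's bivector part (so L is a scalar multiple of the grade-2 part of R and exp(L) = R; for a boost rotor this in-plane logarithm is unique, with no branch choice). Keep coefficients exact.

The scalar part of R is \cosh{\left(1 \right)}, which fixes the rapidity magnitude through cosh (cosh is even, so it cannot fix the sign — the bivector part carries that); dividing the bivector part by sinh of the rapidity gives the plane, and L = rapidity * plane, where the joint sign ambiguity of (rapidity, plane) cancels in the product.
Concretely: cosh(rapidity) = \cosh{\left(1 \right)} gives rapidity = ±1, and since rapidity/sinh(rapidity) is even the sign is immaterial: L = (rapidity/sinh(rapidity)) * <R>_2 = (\frac{1}{\sinh{\left(1 \right)}}) * <R>_2.
Answer: -e_{1} e_{2}


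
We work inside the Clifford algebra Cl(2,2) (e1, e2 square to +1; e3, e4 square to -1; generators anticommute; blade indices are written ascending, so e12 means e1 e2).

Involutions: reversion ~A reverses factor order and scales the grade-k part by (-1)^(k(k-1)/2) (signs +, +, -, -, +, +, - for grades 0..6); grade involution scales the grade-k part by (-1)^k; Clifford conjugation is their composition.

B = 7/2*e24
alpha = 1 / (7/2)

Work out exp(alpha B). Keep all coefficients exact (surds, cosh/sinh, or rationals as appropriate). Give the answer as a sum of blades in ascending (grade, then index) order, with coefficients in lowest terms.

B^2 = (7/2)^2*(e24)^2 = 49/4*(+1) = 49/4 (a basis 2-blade squares to minus the product of its generators' squares).
B^2 = 49/4 — since the square is positive, the closed form is hyperbolic: l = 7/2, alpha*l = 1, so exp(alpha B) = cosh(1) + (sinh(1)/(7/2))*B = cosh(1) + (2*sinh(1)/7)*B.
Answer: cosh(1) + sinh(1)*e24


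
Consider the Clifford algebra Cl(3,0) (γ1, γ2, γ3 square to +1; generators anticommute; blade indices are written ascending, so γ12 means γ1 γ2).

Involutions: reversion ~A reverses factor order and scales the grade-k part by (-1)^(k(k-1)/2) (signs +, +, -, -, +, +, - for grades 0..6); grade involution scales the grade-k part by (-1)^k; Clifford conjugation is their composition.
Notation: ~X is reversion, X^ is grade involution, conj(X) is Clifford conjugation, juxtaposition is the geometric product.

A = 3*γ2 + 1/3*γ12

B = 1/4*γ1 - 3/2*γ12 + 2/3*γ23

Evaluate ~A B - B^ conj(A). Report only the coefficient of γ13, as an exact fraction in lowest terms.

first term: -1/2 + 9/2*γ1 + 1/12*γ2 + 2*γ3 - 3/4*γ12 - 2/9*γ13
second term: -1/2 + 9/2*γ1 + 1/12*γ2 + 2*γ3 + 3/4*γ12 + 2/9*γ13
Answer: -4/9


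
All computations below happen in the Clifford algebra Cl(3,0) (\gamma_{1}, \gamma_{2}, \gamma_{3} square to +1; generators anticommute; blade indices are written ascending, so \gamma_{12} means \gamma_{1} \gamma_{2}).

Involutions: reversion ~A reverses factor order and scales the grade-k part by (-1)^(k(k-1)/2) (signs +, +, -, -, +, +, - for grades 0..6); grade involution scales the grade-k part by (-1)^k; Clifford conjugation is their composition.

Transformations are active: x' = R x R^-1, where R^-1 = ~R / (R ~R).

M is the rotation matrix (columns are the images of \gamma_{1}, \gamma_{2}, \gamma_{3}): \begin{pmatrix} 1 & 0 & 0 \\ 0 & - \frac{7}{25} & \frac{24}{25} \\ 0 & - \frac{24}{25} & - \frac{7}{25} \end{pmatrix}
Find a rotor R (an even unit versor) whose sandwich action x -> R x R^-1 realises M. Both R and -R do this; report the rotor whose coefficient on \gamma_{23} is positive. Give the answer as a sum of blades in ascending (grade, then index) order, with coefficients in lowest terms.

Method: write R = a + b12*\gamma_{12} + b13*\gamma_{13} + b23*\gamma_{23} with a^2 + b12^2 + b13^2 + b23^2 = 1 (so R^-1 = ~R). Expanding the columns R e_j ~R gives tr M = 4a^2 - 1 and, from the antisymmetric part, M21 - M12 = -4a*b12, M13 - M31 = 4a*b13, M32 - M23 = -4a*b23.
Here tr M = \frac{11}{25}, so a^2 = (1 + tr M)/4 = \frac{9}{25} and a = ±\frac{3}{5}. Taking a = \frac{3}{5}: M21 - M12 = 0, M13 - M31 = 0, M32 - M23 = -\frac{48}{25}, giving b12 = 0, b13 = 0, b23 = \frac{4}{5}, i.e. R = \frac{3}{5} + \frac{4}{5} \gamma_{23}.
Its \gamma_{23} coefficient is already positive.
Answer: \frac{3}{5} + \frac{4}{5} \gamma_{23}. Uniqueness: Spin(3) -> SO(3) maps R and -R to the same rotation of trace \frac{11}{25}; fixing the sign of the \gamma_{23} coefficient removes the ambiguity.


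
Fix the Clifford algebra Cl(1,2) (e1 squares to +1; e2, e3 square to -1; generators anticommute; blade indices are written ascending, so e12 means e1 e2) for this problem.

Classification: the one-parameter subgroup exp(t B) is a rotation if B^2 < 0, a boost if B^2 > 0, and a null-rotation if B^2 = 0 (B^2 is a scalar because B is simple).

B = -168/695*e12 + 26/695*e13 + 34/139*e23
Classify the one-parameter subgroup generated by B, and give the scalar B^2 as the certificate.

B^2 term by term: the squares give (-168/695)^2*(e12)^2 + (26/695)^2*(e13)^2 + (34/139)^2*(e23)^2 = 28224/483025*(+1) + 676/483025*(+1) + 1156/19321*(-1) = 0 (each basis 2-blade squares to minus the product of its generators' squares); cross terms between blades sharing an index anticommute and cancel. So B^2 = 0.
Answer: null-rotation, certificate B^2 = 0. One invariant decides it: the square 0 survives every conjugation, and its sign is exactly the classification.


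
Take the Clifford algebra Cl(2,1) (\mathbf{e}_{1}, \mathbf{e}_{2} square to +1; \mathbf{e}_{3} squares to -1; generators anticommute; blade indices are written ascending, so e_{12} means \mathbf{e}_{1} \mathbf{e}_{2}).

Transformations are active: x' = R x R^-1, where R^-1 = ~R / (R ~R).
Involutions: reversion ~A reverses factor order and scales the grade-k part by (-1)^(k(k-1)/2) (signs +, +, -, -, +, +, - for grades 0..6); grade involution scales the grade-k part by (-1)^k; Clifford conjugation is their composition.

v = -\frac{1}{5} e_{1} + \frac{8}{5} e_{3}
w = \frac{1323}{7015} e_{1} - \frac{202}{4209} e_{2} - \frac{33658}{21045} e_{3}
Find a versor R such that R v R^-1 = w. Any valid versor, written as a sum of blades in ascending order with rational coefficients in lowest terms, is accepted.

The midline construction: v and w both square to -\frac{63}{25}, so reflecting in their sum -\frac{16}{1403} e_{1} - \frac{202}{4209} e_{2} + \frac{14}{21045} e_{3} exchanges them.
Answer: -\frac{16}{1403} e_{1} - \frac{202}{4209} e_{2} + \frac{14}{21045} e_{3}


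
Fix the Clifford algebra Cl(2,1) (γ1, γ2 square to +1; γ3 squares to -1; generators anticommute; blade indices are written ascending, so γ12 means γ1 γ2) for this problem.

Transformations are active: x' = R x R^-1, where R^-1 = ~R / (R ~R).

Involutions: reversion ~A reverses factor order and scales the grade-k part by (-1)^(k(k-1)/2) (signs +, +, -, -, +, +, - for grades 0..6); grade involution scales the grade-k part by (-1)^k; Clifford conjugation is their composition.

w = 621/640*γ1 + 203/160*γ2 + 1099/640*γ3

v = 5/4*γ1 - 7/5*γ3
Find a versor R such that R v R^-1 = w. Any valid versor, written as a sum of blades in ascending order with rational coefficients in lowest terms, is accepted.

Equal squares first: v^2 = w^2 = -159/400. Then v + w = 1421/640*γ1 + 203/160*γ2 + 203/640*γ3 is a versor taking v to w, provided it is invertible.
Answer: 1421/640*γ1 + 203/160*γ2 + 203/640*γ3


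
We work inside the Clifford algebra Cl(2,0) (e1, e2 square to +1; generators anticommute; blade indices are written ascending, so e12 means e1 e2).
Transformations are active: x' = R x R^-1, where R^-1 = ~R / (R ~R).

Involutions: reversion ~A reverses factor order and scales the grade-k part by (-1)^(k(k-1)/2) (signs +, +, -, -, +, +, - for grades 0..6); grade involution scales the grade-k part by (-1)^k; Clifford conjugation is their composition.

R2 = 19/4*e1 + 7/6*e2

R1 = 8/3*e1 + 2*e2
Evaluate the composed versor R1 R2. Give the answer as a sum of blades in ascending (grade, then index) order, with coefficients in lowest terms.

Distribute over the terms of R1 (each basis-blade product reordered to ascending indices, repeated generators contracted through their squares):
(8/3*e1) R2 = 38/3 + 28/9*e12
(2*e2) R2 = 7/3 - 19/2*e12
Summing the partial products and collecting blades:
Answer: 15 - 115/18*e12


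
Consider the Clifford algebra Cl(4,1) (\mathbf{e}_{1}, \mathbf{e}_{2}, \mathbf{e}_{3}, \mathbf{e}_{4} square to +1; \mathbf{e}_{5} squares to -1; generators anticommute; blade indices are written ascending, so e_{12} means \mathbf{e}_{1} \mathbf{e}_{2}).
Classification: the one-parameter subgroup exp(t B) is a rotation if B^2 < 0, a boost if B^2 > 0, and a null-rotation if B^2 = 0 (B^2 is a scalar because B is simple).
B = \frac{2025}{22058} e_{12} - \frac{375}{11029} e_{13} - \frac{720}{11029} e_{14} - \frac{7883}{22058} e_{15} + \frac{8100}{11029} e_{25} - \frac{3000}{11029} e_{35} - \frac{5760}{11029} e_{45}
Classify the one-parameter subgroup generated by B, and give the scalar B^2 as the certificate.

B^2 term by term: the squares give (\frac{2025}{22058})^2*(e_{12})^2 + (-\frac{375}{11029})^2*(e_{13})^2 + (-\frac{720}{11029})^2*(e_{14})^2 + (-\frac{7883}{22058})^2*(e_{15})^2 + (\frac{8100}{11029})^2*(e_{25})^2 + (-\frac{3000}{11029})^2*(e_{35})^2 + (-\frac{5760}{11029})^2*(e_{45})^2 = \frac{4100625}{486555364}*(-1) + \frac{140625}{121638841}*(-1) + \frac{518400}{121638841}*(-1) + \frac{62141689}{486555364}*(+1) + \frac{65610000}{121638841}*(+1) + \frac{9000000}{121638841}*(+1) + \frac{33177600}{121638841}*(+1) = 1 (each basis 2-blade squares to minus the product of its generators' squares); cross terms between blades sharing an index anticommute and cancel; the commuting (index-disjoint) pairs give grade-4 terms 2*c*c'*(blade product), which cancel blade by blade — e_{1235}: -\frac{6075000}{121638841} + \frac{6075000}{121638841} = 0; e_{1245}: -\frac{11664000}{121638841} + \frac{11664000}{121638841} = 0; e_{1345}: \frac{4320000}{121638841} - \frac{4320000}{121638841} = 0 — confirming B is simple. So B^2 = 1.
Answer: boost, certificate B^2 = 1. Check the certificate: B^2 = 1, and that sign is decisive whatever form B takes.


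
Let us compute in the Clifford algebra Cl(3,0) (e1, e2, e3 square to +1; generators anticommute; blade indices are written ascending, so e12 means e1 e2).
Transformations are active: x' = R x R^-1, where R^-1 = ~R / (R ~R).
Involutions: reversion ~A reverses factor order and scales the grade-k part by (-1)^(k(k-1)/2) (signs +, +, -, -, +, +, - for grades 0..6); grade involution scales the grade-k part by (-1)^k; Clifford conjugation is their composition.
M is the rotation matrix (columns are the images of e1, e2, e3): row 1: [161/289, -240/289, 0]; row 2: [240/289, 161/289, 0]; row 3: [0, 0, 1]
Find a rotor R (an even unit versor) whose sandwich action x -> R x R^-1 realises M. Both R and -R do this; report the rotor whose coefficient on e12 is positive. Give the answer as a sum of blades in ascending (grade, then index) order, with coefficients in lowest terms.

Method: write R = a + b12*e12 + b13*e13 + b23*e23 with a^2 + b12^2 + b13^2 + b23^2 = 1 (so R^-1 = ~R). Expanding the columns R e_j ~R gives tr M = 4a^2 - 1 and, from the antisymmetric part, M21 - M12 = -4a*b12, M13 - M31 = 4a*b13, M32 - M23 = -4a*b23.
Here tr M = 611/289, so a^2 = (1 + tr M)/4 = 225/289 and a = ±15/17. Taking a = 15/17: M21 - M12 = 480/289, M13 - M31 = 0, M32 - M23 = 0, giving b12 = -8/17, b13 = 0, b23 = 0, i.e. R = 15/17 - 8/17*e12.
Its e12 coefficient is negative, so report the other preimage -R.
Answer: -15/17 + 8/17*e12. Key observation: the double cover Spin(3) -> SO(3) sends R and -R to the same matrix (trace 611/289 here), so the stated sign of the e12 coefficient is what selects one sheet.


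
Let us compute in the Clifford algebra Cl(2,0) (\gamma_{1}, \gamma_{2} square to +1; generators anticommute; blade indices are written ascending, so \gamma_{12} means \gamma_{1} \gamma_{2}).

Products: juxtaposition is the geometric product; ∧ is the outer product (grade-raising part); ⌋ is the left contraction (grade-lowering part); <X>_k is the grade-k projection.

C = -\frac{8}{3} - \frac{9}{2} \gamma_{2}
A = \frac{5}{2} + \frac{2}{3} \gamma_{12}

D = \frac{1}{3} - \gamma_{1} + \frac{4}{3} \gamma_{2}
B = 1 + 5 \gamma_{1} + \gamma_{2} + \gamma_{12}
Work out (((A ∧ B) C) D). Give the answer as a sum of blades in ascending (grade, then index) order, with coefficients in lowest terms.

step 1: \frac{5}{2} + \frac{25}{2} \gamma_{1} + \frac{5}{2} \gamma_{2} + \frac{19}{6} \gamma_{12}
step 2: -\frac{215}{12} - \frac{571}{12} \gamma_{1} - \frac{215}{12} \gamma_{2} - \frac{2329}{36} \gamma_{12}
step 3: \frac{319}{18} - \frac{4547}{54} \gamma_{1} - \frac{851}{9} \gamma_{2} - \frac{2779}{27} \gamma_{12}
Answer: \frac{319}{18} - \frac{4547}{54} \gamma_{1} - \frac{851}{9} \gamma_{2} - \frac{2779}{27} \gamma_{12}


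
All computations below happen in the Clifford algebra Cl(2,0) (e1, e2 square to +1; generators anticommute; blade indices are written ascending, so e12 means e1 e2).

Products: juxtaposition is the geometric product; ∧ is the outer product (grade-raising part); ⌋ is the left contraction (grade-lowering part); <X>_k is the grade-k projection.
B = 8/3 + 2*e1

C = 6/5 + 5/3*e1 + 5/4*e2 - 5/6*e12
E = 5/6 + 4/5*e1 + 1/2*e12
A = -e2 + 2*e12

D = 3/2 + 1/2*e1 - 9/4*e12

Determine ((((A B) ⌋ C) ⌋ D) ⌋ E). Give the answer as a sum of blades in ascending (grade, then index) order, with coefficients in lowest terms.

step 1: -20/3*e2 + 22/3*e12
step 2: -20/9 - 50/9*e1
step 3: -55/9 - 10/9*e1 + 25/2*e2 + 5*e12
step 4: -229/27 - 401/36*e1 - 5/9*e2 - 55/18*e12
Answer: -229/27 - 401/36*e1 - 5/9*e2 - 55/18*e12


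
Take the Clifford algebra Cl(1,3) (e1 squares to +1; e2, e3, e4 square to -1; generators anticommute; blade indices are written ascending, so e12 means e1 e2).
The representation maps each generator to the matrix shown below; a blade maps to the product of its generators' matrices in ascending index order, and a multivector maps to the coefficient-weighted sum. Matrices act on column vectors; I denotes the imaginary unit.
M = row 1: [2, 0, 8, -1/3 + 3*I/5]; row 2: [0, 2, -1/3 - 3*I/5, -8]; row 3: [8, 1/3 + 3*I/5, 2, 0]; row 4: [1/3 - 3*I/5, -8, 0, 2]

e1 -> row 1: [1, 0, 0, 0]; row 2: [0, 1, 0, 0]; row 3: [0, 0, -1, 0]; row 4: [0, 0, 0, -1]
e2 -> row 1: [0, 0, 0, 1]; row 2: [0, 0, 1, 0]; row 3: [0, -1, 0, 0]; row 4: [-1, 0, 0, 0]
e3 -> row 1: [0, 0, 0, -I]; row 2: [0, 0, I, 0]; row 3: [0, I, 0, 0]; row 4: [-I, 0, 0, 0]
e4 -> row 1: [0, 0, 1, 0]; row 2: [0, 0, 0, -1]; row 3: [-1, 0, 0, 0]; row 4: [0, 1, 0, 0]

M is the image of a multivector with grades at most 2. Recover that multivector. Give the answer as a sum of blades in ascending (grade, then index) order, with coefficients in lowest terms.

Method: the blade images are trace-orthogonal — tr(rho(e_A) rho(e_B)^-1) = 4 if A = B and 0 otherwise — and rho(e_A)^-1 = (e_A)^2 * rho(e_A) with (e_A)^2 = +1 or -1, so the coefficient of e_A in the preimage is (e_A)^2 * tr(M rho(e_A))/4.
Nonzero projections over blades of grade <= 2: 1: (1)^2 = +1, tr(M 1) = 8, coefficient 2; e2: (e2)^2 = -1, tr(M rho(e2)) = 4/3, coefficient -1/3; e13: (e13)^2 = +1, tr(M rho(e13)) = -12/5, coefficient -3/5; e14: (e14)^2 = +1, tr(M rho(e14)) = 32, coefficient 8. Every other blade of grade <= 2 projects to 0.
Answer: 2 - 1/3*e2 - 3/5*e13 + 8*e14


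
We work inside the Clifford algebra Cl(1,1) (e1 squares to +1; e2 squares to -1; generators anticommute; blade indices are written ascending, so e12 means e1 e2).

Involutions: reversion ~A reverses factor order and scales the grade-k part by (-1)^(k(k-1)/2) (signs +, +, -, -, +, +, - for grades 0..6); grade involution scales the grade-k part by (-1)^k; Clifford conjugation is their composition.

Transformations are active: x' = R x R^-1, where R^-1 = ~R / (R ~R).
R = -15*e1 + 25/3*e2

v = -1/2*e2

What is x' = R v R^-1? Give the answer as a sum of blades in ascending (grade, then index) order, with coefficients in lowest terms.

~R = -15*e1 + 25/3*e2, and R ~R = 1400/9, so R^-1 = ~R / (1400/9).
R v = 25/6 + 15/2*e12
Answer: -45/56*e1 + 53/56*e2


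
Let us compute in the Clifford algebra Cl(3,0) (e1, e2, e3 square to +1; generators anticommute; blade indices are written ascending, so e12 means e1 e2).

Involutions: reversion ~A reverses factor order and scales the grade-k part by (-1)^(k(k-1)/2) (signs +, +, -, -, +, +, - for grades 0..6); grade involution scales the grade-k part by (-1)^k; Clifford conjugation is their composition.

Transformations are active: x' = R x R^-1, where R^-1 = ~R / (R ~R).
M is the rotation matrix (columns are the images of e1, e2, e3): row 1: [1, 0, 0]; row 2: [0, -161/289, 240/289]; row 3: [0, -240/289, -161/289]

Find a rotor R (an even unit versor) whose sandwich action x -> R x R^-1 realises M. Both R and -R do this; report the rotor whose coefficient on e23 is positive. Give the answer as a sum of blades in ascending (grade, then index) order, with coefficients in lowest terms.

Method: write R = a + b12*e12 + b13*e13 + b23*e23 with a^2 + b12^2 + b13^2 + b23^2 = 1 (so R^-1 = ~R). Expanding the columns R e_j ~R gives tr M = 4a^2 - 1 and, from the antisymmetric part, M21 - M12 = -4a*b12, M13 - M31 = 4a*b13, M32 - M23 = -4a*b23.
Here tr M = -33/289, so a^2 = (1 + tr M)/4 = 64/289 and a = ±8/17. Taking a = 8/17: M21 - M12 = 0, M13 - M31 = 0, M32 - M23 = -480/289, giving b12 = 0, b13 = 0, b23 = 15/17, i.e. R = 8/17 + 15/17*e23.
Its e23 coefficient is already positive.
Answer: 8/17 + 15/17*e23. Sheet selection: the two-to-one cover makes ±R indistinguishable at the matrix level (trace -33/289), so uniqueness comes from the required sign on e23.


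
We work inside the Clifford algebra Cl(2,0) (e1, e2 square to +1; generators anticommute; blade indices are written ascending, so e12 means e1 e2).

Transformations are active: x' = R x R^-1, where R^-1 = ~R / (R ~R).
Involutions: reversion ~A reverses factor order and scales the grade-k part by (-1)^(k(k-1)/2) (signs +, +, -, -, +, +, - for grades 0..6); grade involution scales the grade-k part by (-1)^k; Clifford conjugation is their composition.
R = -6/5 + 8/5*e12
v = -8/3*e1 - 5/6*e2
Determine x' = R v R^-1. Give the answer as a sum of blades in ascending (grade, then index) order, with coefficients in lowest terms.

~R = -6/5 - 8/5*e12, and R ~R = 4, so R^-1 = ~R / (4).
R v = 28/15*e1 + 79/15*e2
Answer: 116/75*e1 - 349/150*e2


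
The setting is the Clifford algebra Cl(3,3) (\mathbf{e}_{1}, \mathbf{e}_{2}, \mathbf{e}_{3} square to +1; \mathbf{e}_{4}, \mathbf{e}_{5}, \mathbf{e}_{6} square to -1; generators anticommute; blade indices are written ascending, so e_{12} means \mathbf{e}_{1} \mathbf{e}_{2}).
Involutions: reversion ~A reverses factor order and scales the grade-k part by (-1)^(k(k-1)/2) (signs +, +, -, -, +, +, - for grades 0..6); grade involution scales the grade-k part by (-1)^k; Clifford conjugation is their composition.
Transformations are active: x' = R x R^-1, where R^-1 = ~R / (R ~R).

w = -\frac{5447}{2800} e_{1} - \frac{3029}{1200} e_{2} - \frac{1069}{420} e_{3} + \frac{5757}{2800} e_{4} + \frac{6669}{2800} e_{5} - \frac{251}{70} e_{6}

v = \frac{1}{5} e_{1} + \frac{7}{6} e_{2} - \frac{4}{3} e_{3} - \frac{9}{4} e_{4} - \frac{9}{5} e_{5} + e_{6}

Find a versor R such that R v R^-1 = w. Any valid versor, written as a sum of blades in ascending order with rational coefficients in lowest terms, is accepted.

Here q(v) = q(w) = -\frac{4409}{720}; the classical choice R = v + w = -\frac{4887}{2800} e_{1} - \frac{543}{400} e_{2} - \frac{543}{140} e_{3} - \frac{543}{2800} e_{4} + \frac{1629}{2800} e_{5} - \frac{181}{70} e_{6} then realises v -> w under the sandwich.
Answer: -\frac{4887}{2800} e_{1} - \frac{543}{400} e_{2} - \frac{543}{140} e_{3} - \frac{543}{2800} e_{4} + \frac{1629}{2800} e_{5} - \frac{181}{70} e_{6}


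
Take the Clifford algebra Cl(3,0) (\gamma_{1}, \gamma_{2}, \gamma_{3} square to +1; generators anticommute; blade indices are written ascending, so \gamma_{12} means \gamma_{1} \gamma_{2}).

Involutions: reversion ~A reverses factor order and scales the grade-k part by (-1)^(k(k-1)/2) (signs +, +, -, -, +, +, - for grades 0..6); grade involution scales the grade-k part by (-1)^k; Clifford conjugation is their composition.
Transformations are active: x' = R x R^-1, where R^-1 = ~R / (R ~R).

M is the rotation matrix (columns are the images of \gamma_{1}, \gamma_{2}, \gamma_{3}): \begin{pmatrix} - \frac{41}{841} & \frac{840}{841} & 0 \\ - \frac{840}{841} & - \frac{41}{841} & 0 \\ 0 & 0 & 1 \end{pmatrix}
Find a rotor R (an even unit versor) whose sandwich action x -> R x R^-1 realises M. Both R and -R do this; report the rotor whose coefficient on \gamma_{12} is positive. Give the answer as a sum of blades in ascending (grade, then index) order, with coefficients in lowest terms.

Method: write R = a + b12*\gamma_{12} + b13*\gamma_{13} + b23*\gamma_{23} with a^2 + b12^2 + b13^2 + b23^2 = 1 (so R^-1 = ~R). Expanding the columns R e_j ~R gives tr M = 4a^2 - 1 and, from the antisymmetric part, M21 - M12 = -4a*b12, M13 - M31 = 4a*b13, M32 - M23 = -4a*b23.
Here tr M = \frac{759}{841}, so a^2 = (1 + tr M)/4 = \frac{400}{841} and a = ±\frac{20}{29}. Taking a = \frac{20}{29}: M21 - M12 = -\frac{1680}{841}, M13 - M31 = 0, M32 - M23 = 0, giving b12 = \frac{21}{29}, b13 = 0, b23 = 0, i.e. R = \frac{20}{29} + \frac{21}{29} \gamma_{12}.
Its \gamma_{12} coefficient is already positive.
Answer: \frac{20}{29} + \frac{21}{29} \gamma_{12}. Note: both R and -R realise this M (trace \frac{759}{841}); the covering map identifies them, and the \gamma_{12}-coefficient sign is the tie-breaker.


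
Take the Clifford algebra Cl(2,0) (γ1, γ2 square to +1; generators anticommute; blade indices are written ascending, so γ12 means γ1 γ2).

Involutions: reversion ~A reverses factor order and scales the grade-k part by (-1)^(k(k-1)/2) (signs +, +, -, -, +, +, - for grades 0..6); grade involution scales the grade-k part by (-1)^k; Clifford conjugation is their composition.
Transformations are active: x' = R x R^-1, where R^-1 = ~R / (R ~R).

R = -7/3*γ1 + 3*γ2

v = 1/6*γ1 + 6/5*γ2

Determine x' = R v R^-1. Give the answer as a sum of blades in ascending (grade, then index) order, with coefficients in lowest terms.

~R = -7/3*γ1 + 3*γ2, and R ~R = 130/9, so R^-1 = ~R / (130/9).
R v = 289/90 - 33/10*γ12
Answer: -1174/975*γ1 + 87/650*γ2


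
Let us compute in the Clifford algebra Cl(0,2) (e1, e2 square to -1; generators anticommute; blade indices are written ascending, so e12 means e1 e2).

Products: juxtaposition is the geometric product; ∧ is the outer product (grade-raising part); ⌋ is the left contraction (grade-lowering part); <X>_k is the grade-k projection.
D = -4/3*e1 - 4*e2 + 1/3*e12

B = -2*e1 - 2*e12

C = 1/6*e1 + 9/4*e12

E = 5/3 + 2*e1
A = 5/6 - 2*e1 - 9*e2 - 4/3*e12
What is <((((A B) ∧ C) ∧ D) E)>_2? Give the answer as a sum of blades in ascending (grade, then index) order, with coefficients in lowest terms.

step 1: -20/3 + 49/3*e1 - 4/3*e2 - 59/3*e12
step 2: -10/9*e1 - 133/9*e12
step 3: 40/9*e12
step 4: 80/9*e2 + 200/27*e12
step 5: 200/27*e12
Answer: 200/27*e12


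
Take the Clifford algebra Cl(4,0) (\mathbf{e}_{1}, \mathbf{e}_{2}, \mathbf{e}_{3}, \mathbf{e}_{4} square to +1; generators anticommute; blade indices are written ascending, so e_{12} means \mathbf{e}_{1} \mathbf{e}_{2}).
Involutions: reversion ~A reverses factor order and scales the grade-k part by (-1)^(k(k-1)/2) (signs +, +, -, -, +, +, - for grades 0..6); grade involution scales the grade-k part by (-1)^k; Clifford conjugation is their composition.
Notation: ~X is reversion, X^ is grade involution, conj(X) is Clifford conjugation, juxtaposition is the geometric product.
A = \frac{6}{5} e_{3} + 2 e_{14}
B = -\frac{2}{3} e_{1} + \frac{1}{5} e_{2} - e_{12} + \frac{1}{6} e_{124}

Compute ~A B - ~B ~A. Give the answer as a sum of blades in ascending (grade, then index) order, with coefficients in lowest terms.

first term: -\frac{1}{3} e_{2} - \frac{4}{3} e_{4} + \frac{4}{5} e_{13} - \frac{6}{25} e_{23} + 2 e_{24} - \frac{6}{5} e_{123} + \frac{2}{5} e_{124} + \frac{1}{5} e_{1234}
second term: \frac{1}{3} e_{2} + \frac{4}{3} e_{4} - \frac{4}{5} e_{13} + \frac{6}{25} e_{23} + 2 e_{24} + \frac{6}{5} e_{123} + \frac{2}{5} e_{124} + \frac{1}{5} e_{1234}
Answer: -\frac{2}{3} e_{2} - \frac{8}{3} e_{4} + \frac{8}{5} e_{13} - \frac{12}{25} e_{23} - \frac{12}{5} e_{123}


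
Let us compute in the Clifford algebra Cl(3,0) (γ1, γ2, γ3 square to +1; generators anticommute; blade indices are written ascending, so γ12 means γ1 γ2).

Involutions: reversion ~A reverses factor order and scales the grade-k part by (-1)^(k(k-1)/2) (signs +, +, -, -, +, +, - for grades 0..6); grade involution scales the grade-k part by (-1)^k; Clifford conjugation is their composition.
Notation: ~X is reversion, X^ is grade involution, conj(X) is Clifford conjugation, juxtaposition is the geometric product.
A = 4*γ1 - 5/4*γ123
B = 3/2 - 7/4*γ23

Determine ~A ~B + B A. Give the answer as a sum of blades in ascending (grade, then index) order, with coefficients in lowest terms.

first term: 61/16*γ1 + 71/8*γ123
second term: 61/16*γ1 - 71/8*γ123
Answer: 61/8*γ1


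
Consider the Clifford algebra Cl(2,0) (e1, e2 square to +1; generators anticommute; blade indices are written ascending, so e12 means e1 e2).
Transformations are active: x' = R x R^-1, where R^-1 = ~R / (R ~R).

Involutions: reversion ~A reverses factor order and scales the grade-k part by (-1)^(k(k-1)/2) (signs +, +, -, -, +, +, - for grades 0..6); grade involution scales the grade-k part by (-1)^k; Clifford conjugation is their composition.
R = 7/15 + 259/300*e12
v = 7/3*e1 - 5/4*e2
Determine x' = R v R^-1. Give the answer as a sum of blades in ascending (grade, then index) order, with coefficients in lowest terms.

~R = 7/15 - 259/300*e12, and R ~R = 86681/90000, so R^-1 = ~R / (86681/90000).
R v = 7/720*e1 - 1169/450*e2
Answer: -4111/1769*e1 - 26905/21228*e2


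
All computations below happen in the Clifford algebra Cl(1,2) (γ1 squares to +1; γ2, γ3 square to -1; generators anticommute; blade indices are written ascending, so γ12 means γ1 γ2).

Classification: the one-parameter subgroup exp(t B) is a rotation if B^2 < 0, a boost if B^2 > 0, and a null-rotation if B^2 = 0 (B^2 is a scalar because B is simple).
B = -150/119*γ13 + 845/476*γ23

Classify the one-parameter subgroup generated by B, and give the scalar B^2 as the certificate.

B^2 term by term: the squares give (-150/119)^2*(γ13)^2 + (845/476)^2*(γ23)^2 = 22500/14161*(+1) + 714025/226576*(-1) = -25/16 (each basis 2-blade squares to minus the product of its generators' squares); cross terms between blades sharing an index anticommute and cancel. So B^2 = -25/16.
Answer: rotation, certificate B^2 = -25/16. The invariant at work: B^2 = -25/16 is unchanged by conjugation, hence its sign classifies the subgroup whatever basis B is written in.


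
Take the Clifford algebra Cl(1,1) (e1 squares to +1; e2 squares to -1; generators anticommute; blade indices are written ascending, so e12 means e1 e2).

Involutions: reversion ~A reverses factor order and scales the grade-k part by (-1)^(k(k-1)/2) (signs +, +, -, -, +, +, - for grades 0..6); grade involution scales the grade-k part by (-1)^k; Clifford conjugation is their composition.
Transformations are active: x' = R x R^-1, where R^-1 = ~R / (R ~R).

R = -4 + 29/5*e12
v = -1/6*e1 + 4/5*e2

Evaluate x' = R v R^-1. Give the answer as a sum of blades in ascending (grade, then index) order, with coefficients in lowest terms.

~R = -4 - 29/5*e12, and R ~R = -441/25, so R^-1 = ~R / (-441/25).
R v = -298/75*e1 - 67/30*e2
Answer: -4327/2646*e1 - 11992/6615*e2


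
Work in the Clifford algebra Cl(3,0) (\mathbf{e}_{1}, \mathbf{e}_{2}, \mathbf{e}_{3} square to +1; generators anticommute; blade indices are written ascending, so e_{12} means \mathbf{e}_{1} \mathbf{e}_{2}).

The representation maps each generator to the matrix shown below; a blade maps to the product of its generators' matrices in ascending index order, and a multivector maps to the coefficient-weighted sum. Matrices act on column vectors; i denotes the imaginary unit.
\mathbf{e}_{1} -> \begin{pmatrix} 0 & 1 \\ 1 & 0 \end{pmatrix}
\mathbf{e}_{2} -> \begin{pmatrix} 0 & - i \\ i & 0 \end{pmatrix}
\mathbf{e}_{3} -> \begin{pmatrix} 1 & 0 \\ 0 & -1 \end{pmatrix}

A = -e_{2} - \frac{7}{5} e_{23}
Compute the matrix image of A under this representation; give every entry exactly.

Bivector images (products of the table entries): rho(e_{23}) = rho(\mathbf{e}_{2})rho(\mathbf{e}_{3}) = \begin{pmatrix} 0 & i \\ i & 0 \end{pmatrix}.
M = (-1)*rho(e_{2}) + (-\frac{7}{5})*rho(e_{23}), summed entrywise:
Answer: \begin{pmatrix} 0 & - \frac{2 i}{5} \\ - \frac{12 i}{5} & 0 \end{pmatrix}


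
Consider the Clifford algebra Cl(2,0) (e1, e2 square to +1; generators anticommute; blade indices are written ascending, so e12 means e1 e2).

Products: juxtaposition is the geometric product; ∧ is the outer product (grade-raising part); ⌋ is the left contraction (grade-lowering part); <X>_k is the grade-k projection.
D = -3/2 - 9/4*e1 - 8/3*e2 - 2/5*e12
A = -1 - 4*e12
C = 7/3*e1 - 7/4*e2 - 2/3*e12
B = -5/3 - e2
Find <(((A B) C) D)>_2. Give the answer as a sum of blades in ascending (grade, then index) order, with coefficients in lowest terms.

step 1: 5/3 + 4*e1 + e2 + 20/3*e12
step 2: 433/36 - 64/9*e1 - 761/36*e2 - 94/9*e12
step 3: 54163/1080 + 6481/2160*e1 - 22703/1080*e2 - 38327/2160*e12
step 4: -38327/2160*e12
Answer: -38327/2160*e12
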